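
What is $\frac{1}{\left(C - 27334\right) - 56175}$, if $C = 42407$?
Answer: $- \frac{1}{41102} \approx -2.433 \cdot 10^{-5}$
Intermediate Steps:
$\frac{1}{\left(C - 27334\right) - 56175} = \frac{1}{\left(42407 - 27334\right) - 56175} = \frac{1}{15073 - 56175} = \frac{1}{-41102} = - \frac{1}{41102}$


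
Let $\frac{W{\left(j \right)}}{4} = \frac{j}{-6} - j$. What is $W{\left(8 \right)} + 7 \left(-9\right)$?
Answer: $- \frac{301}{3} \approx -100.33$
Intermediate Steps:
$W{\left(j \right)} = - \frac{14 j}{3}$ ($W{\left(j \right)} = 4 \left(\frac{j}{-6} - j\right) = 4 \left(j \left(- \frac{1}{6}\right) - j\right) = 4 \left(- \frac{j}{6} - j\right) = 4 \left(- \frac{7 j}{6}\right) = - \frac{14 j}{3}$)
$W{\left(8 \right)} + 7 \left(-9\right) = \left(- \frac{14}{3}\right) 8 + 7 \left(-9\right) = - \frac{112}{3} - 63 = - \frac{301}{3}$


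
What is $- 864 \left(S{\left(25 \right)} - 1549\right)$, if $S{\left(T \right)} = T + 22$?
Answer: $1297728$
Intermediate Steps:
$S{\left(T \right)} = 22 + T$
$- 864 \left(S{\left(25 \right)} - 1549\right) = - 864 \left(\left(22 + 25\right) - 1549\right) = - 864 \left(47 - 1549\right) = \left(-864\right) \left(-1502\right) = 1297728$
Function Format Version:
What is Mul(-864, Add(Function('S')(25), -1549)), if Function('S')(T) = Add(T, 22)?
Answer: 1297728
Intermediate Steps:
Function('S')(T) = Add(22, T)
Mul(-864, Add(Function('S')(25), -1549)) = Mul(-864, Add(Add(22, 25), -1549)) = Mul(-864, Add(47, -1549)) = Mul(-864, -1502) = 1297728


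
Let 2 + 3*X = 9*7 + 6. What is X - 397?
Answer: -1124/3 ≈ -374.67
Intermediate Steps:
X = 67/3 (X = -⅔ + (9*7 + 6)/3 = -⅔ + (63 + 6)/3 = -⅔ + (⅓)*69 = -⅔ + 23 = 67/3 ≈ 22.333)
X - 397 = 67/3 - 397 = -1124/3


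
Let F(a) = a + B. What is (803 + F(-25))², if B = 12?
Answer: 624100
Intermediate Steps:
F(a) = 12 + a (F(a) = a + 12 = 12 + a)
(803 + F(-25))² = (803 + (12 - 25))² = (803 - 13)² = 790² = 624100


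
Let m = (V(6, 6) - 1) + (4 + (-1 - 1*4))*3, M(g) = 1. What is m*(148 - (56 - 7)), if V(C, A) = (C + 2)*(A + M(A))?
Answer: 5148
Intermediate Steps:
V(C, A) = (1 + A)*(2 + C) (V(C, A) = (C + 2)*(A + 1) = (2 + C)*(1 + A) = (1 + A)*(2 + C))
m = 52 (m = ((2 + 6 + 2*6 + 6*6) - 1) + (4 + (-1 - 1*4))*3 = ((2 + 6 + 12 + 36) - 1) + (4 + (-1 - 4))*3 = (56 - 1) + (4 - 5)*3 = 55 - 1*3 = 55 - 3 = 52)
m*(148 - (56 - 7)) = 52*(148 - (56 - 7)) = 52*(148 - 1*49) = 52*(148 - 49) = 52*99 = 5148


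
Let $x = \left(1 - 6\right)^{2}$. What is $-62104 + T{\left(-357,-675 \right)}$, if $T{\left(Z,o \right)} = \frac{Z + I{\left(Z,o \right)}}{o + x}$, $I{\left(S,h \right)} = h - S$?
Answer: $- \frac{1614677}{26} \approx -62103.0$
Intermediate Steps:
$x = 25$ ($x = \left(-5\right)^{2} = 25$)
$T{\left(Z,o \right)} = \frac{o}{25 + o}$ ($T{\left(Z,o \right)} = \frac{Z - \left(Z - o\right)}{o + 25} = \frac{o}{25 + o}$)
$-62104 + T{\left(-357,-675 \right)} = -62104 - \frac{675}{25 - 675} = -62104 - \frac{675}{-650} = -62104 - - \frac{27}{26} = -62104 + \frac{27}{26} = - \frac{1614677}{26}$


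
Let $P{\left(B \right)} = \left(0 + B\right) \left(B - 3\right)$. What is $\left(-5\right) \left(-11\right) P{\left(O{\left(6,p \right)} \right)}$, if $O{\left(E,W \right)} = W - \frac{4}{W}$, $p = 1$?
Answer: $990$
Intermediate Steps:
$O{\left(E,W \right)} = W - \frac{4}{W}$
$P{\left(B \right)} = B \left(-3 + B\right)$
$\left(-5\right) \left(-11\right) P{\left(O{\left(6,p \right)} \right)} = \left(-5\right) \left(-11\right) \left(1 - \frac{4}{1}\right) \left(-3 + \left(1 - \frac{4}{1}\right)\right) = 55 \left(1 - 4\right) \left(-3 + \left(1 - 4\right)\right) = 55 \left(- 3 \left(-3 - 3\right)\right) = 55 \left(\left(-3\right) \left(-6\right)\right) = 55 \cdot 18 = 990$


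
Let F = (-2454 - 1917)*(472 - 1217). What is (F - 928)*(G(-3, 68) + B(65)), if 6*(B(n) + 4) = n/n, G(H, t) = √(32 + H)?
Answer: -74875741/6 + 3255467*√29 ≈ 5.0519e+6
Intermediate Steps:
B(n) = -23/6 (B(n) = -4 + (n/n)/6 = -4 + (⅙)*1 = -4 + ⅙ = -23/6)
F = 3256395 (F = -4371*(-745) = 3256395)
(F - 928)*(G(-3, 68) + B(65)) = (3256395 - 928)*(√(32 - 3) - 23/6) = 3255467*(√29 - 23/6) = 3255467*(-23/6 + √29) = -74875741/6 + 3255467*√29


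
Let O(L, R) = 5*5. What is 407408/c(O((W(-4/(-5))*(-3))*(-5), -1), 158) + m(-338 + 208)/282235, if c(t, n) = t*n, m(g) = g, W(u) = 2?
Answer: 11498428338/111482825 ≈ 103.14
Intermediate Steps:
O(L, R) = 25
c(t, n) = n*t
407408/c(O((W(-4/(-5))*(-3))*(-5), -1), 158) + m(-338 + 208)/282235 = 407408/((158*25)) + (-338 + 208)/282235 = 407408/3950 - 130*1/282235 = 407408*(1/3950) - 26/56447 = 203704/1975 - 26/56447 = 11498428338/111482825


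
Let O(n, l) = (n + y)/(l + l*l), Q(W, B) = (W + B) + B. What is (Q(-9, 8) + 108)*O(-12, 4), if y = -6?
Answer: -207/2 ≈ -103.50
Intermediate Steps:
Q(W, B) = W + 2*B (Q(W, B) = (B + W) + B = W + 2*B)
O(n, l) = (-6 + n)/(l + l²) (O(n, l) = (n - 6)/(l + l*l) = (-6 + n)/(l + l²))
(Q(-9, 8) + 108)*O(-12, 4) = ((-9 + 2*8) + 108)*((-6 - 12)/(4*(1 + 4))) = ((-9 + 16) + 108)*((¼)*(-18)/5) = (7 + 108)*((¼)*(⅕)*(-18)) = 115*(-9/10) = -207/2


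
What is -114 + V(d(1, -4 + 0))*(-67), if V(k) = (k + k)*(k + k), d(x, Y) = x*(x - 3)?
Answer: -1186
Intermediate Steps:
d(x, Y) = x*(-3 + x)
V(k) = 4*k**2 (V(k) = (2*k)*(2*k) = 4*k**2)
-114 + V(d(1, -4 + 0))*(-67) = -114 + (4*(1*(-3 + 1))**2)*(-67) = -114 + (4*(1*(-2))**2)*(-67) = -114 + (4*(-2)**2)*(-67) = -114 + (4*4)*(-67) = -114 + 16*(-67) = -114 - 1072 = -1186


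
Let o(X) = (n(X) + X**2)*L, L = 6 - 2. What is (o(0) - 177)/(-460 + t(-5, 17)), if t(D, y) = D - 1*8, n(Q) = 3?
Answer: 15/43 ≈ 0.34884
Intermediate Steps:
L = 4
t(D, y) = -8 + D (t(D, y) = D - 8 = -8 + D)
o(X) = 12 + 4*X**2 (o(X) = (3 + X**2)*4 = 12 + 4*X**2)
(o(0) - 177)/(-460 + t(-5, 17)) = ((12 + 4*0**2) - 177)/(-460 + (-8 - 5)) = ((12 + 4*0) - 177)/(-460 - 13) = ((12 + 0) - 177)/(-473) = (12 - 177)*(-1/473) = -165*(-1/473) = 15/43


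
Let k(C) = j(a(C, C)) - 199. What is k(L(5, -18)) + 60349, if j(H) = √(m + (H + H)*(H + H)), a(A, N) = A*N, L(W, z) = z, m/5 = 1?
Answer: 60150 + √419909 ≈ 60798.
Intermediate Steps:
m = 5 (m = 5*1 = 5)
j(H) = √(5 + 4*H²) (j(H) = √(5 + (H + H)*(H + H)) = √(5 + (2*H)*(2*H)) = √(5 + 4*H²))
k(C) = -199 + √(5 + 4*C⁴) (k(C) = √(5 + 4*(C*C)²) - 199 = √(5 + 4*(C²)²) - 199 = √(5 + 4*C⁴) - 199 = -199 + √(5 + 4*C⁴))
k(L(5, -18)) + 60349 = (-199 + √(5 + 4*(-18)⁴)) + 60349 = (-199 + √(5 + 4*104976)) + 60349 = (-199 + √(5 + 419904)) + 60349 = (-199 + √419909) + 60349 = 60150 + √419909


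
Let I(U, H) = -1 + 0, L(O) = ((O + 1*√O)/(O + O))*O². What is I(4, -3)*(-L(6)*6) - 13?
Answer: 95 + 18*√6 ≈ 139.09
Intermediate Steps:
L(O) = O*(O + √O)/2 (L(O) = ((O + √O)/((2*O)))*O² = ((O + √O)*(1/(2*O)))*O² = ((O + √O)/(2*O))*O² = O*(O + √O)/2)
I(U, H) = -1
I(4, -3)*(-L(6)*6) - 13 = -(-((½)*6² + 6^(3/2)/2))*6 - 13 = -(-((½)*36 + (6*√6)/2))*6 - 13 = -(-(18 + 3*√6))*6 - 13 = -(-18 - 3*√6)*6 - 13 = -(-108 - 18*√6) - 13 = (108 + 18*√6) - 13 = 95 + 18*√6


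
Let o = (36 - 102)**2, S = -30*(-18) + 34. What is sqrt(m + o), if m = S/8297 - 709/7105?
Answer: sqrt(308929288511172205)/8421455 ≈ 66.000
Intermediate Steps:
S = 574 (S = 540 + 34 = 574)
o = 4356 (o = (-66)**2 = 4356)
m = -1804303/58950185 (m = 574/8297 - 709/7105 = -1804303/58950185 ≈ -0.030607)
sqrt(m + o) = sqrt(-1804303/58950185 + 4356) = sqrt(256785201557/58950185) = sqrt(308929288511172205)/8421455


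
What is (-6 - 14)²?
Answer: 400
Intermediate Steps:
(-6 - 14)² = (-20)² = 400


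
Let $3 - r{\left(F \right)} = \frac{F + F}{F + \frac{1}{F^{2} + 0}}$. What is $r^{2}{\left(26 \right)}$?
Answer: $\frac{309021241}{308950929} \approx 1.0002$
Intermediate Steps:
$r{\left(F \right)} = 3 - \frac{2 F}{F + \frac{1}{F^{2}}}$ ($r{\left(F \right)} = 3 - \frac{F + F}{F + \frac{1}{F^{2} + 0}} = 3 - \frac{2 F}{F + \frac{1}{F^{2}}}$)
$r^{2}{\left(26 \right)} = \left(\frac{3 + 26^{3}}{1 + 26^{3}}\right)^{2} = \left(\frac{3 + 17576}{1 + 17576}\right)^{2} = \left(\frac{1}{17577} \cdot 17579\right)^{2} = \left(\frac{17579}{17577}\right)^{2} = \frac{309021241}{308950929}$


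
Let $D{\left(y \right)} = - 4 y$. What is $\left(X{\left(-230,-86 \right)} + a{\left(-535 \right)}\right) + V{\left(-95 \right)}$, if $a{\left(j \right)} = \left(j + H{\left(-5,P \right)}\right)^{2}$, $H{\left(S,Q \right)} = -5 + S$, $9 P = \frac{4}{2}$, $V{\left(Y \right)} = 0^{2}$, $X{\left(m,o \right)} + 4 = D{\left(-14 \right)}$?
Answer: $297077$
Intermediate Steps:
$X{\left(m,o \right)} = 52$ ($X{\left(m,o \right)} = -4 - -56 = -4 + 56 = 52$)
$V{\left(Y \right)} = 0$
$P = \frac{2}{9}$ ($P = \frac{4 \cdot \frac{1}{2}}{9} = \frac{1}{9} \cdot 2 = \frac{2}{9} \approx 0.22222$)
$a{\left(j \right)} = \left(-10 + j\right)^{2}$ ($a{\left(j \right)} = \left(j - 10\right)^{2} = \left(-10 + j\right)^{2}$)
$\left(X{\left(-230,-86 \right)} + a{\left(-535 \right)}\right) + V{\left(-95 \right)} = \left(52 + \left(-10 - 535\right)^{2}\right) + 0 = \left(52 + \left(-545\right)^{2}\right) + 0 = \left(52 + 297025\right) + 0 = 297077 + 0 = 297077$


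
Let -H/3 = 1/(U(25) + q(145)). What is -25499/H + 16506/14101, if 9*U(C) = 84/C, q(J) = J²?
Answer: 566993452481147/3172725 ≈ 1.7871e+8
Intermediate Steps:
U(C) = 28/(3*C) (U(C) = (84/C)/9 = 28/(3*C))
H = -225/1576903 (H = -3/((28/3)/25 + 145²) = -3/((28/3)*(1/25) + 21025) = -3/(28/75 + 21025) = -3/1576903/75 = -3*75/1576903 = -225/1576903 ≈ -0.00014268)
-25499/H + 16506/14101 = -25499/(-225/1576903) + 16506/14101 = -25499*(-1576903/225) + 16506*(1/14101) = 40209449597/225 + 16506/14101 = 566993452481147/3172725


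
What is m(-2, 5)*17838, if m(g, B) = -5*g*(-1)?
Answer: -178380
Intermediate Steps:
m(g, B) = 5*g
m(-2, 5)*17838 = (5*(-2))*17838 = -10*17838 = -178380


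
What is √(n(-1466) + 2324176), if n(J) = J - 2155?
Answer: √2320555 ≈ 1523.3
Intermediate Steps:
n(J) = -2155 + J
√(n(-1466) + 2324176) = √((-2155 - 1466) + 2324176) = √(-3621 + 2324176) = √2320555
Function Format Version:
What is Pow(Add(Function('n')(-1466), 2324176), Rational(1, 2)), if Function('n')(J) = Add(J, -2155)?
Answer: Pow(2320555, Rational(1, 2)) ≈ 1523.3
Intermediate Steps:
Function('n')(J) = Add(-2155, J)
Pow(Add(Function('n')(-1466), 2324176), Rational(1, 2)) = Pow(Add(Add(-2155, -1466), 2324176), Rational(1, 2)) = Pow(Add(-3621, 2324176), Rational(1, 2)) = Pow(2320555, Rational(1, 2))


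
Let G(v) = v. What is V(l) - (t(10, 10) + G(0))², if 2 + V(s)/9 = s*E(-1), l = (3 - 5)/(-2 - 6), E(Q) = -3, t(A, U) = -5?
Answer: -199/4 ≈ -49.750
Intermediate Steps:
l = ¼ (l = -2/(-8) = -⅛*(-2) = ¼ ≈ 0.25000)
V(s) = -18 - 27*s (V(s) = -18 + 9*(s*(-3)) = -18 + 9*(-3*s) = -18 - 27*s)
V(l) - (t(10, 10) + G(0))² = (-18 - 27*¼) - (-5 + 0)² = (-18 - 27/4) - 1*(-5)² = -99/4 - 1*25 = -99/4 - 25 = -199/4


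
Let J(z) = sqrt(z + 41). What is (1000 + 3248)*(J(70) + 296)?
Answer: 1257408 + 4248*sqrt(111) ≈ 1.3022e+6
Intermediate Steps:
J(z) = sqrt(41 + z)
(1000 + 3248)*(J(70) + 296) = (1000 + 3248)*(sqrt(41 + 70) + 296) = 4248*(sqrt(111) + 296) = 4248*(296 + sqrt(111)) = 1257408 + 4248*sqrt(111)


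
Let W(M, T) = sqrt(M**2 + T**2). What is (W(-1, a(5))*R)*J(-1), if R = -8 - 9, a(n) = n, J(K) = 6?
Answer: -102*sqrt(26) ≈ -520.10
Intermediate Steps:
R = -17
(W(-1, a(5))*R)*J(-1) = (sqrt((-1)**2 + 5**2)*(-17))*6 = (sqrt(1 + 25)*(-17))*6 = (sqrt(26)*(-17))*6 = -17*sqrt(26)*6 = -102*sqrt(26)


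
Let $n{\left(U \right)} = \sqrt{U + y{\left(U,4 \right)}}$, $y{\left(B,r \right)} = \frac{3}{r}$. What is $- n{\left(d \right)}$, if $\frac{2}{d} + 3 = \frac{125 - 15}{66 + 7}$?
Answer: $- \frac{i \sqrt{28013}}{218} \approx - 0.76776 i$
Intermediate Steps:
$d = - \frac{146}{109}$ ($d = \frac{2}{-3 + \frac{125 - 15}{66 + 7}} = \frac{2}{-3 + \frac{110}{73}} = \frac{2}{- \frac{109}{73}} = 2 \left(- \frac{73}{109}\right) = - \frac{146}{109} \approx -1.3394$)
$n{\left(U \right)} = \sqrt{\frac{3}{4} + U}$ ($n{\left(U \right)} = \sqrt{U + \frac{3}{4}} = \sqrt{\frac{3}{4} + U}$)
$- n{\left(d \right)} = - \frac{\sqrt{3 + 4 \left(- \frac{146}{109}\right)}}{2} = - \frac{\sqrt{3 - \frac{584}{109}}}{2} = - \frac{\sqrt{- \frac{257}{109}}}{2} = - \frac{\frac{1}{109} i \sqrt{28013}}{2} = - \frac{i \sqrt{28013}}{218}$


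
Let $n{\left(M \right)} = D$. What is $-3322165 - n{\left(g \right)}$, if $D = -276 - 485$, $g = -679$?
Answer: $-3321404$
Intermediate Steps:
$D = -761$
$n{\left(M \right)} = -761$
$-3322165 - n{\left(g \right)} = -3322165 - -761 = -3322165 + 761 = -3321404$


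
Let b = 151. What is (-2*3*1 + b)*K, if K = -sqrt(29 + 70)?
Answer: -435*sqrt(11) ≈ -1442.7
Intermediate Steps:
K = -3*sqrt(11) (K = -sqrt(99) = -3*sqrt(11) ≈ -9.9499)
(-2*3*1 + b)*K = (-2*3*1 + 151)*(-3*sqrt(11)) = (-6*1 + 151)*(-3*sqrt(11)) = (-6 + 151)*(-3*sqrt(11)) = 145*(-3*sqrt(11)) = -435*sqrt(11)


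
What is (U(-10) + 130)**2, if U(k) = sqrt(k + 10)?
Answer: 16900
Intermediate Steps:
U(k) = sqrt(10 + k)
(U(-10) + 130)**2 = (sqrt(10 - 10) + 130)**2 = (sqrt(0) + 130)**2 = (0 + 130)**2 = 130**2 = 16900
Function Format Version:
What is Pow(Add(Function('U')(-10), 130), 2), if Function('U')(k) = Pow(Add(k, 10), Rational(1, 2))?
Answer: 16900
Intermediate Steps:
Function('U')(k) = Pow(Add(10, k), Rational(1, 2))
Pow(Add(Function('U')(-10), 130), 2) = Pow(Add(Pow(Add(10, -10), Rational(1, 2)), 130), 2) = Pow(Add(Pow(0, Rational(1, 2)), 130), 2) = Pow(Add(0, 130), 2) = Pow(130, 2) = 16900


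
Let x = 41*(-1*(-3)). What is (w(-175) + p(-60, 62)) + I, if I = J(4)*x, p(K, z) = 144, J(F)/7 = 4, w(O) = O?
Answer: 3413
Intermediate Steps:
J(F) = 28 (J(F) = 7*4 = 28)
x = 123 (x = 41*3 = 123)
I = 3444 (I = 28*123 = 3444)
(w(-175) + p(-60, 62)) + I = (-175 + 144) + 3444 = -31 + 3444 = 3413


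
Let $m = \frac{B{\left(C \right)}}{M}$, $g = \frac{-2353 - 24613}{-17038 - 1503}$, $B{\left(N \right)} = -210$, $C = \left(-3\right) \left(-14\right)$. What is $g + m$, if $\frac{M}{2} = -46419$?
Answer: $\frac{417893853}{286884893} \approx 1.4567$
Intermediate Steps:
$C = 42$
$g = \frac{26966}{18541}$ ($g = - \frac{26966}{-18541} = \left(-26966\right) \left(- \frac{1}{18541}\right) = \frac{26966}{18541} \approx 1.4544$)
$M = -92838$ ($M = 2 \left(-46419\right) = -92838$)
$m = \frac{35}{15473}$ ($m = - \frac{210}{-92838} = \left(-210\right) \left(- \frac{1}{92838}\right) = \frac{35}{15473} \approx 0.002262$)
$g + m = \frac{26966}{18541} + \frac{35}{15473} = \frac{417893853}{286884893}$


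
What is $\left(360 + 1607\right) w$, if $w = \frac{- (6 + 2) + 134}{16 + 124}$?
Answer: $\frac{17703}{10} \approx 1770.3$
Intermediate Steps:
$w = \frac{9}{10}$ ($w = \frac{\left(-1\right) 8 + 134}{140} = \left(-8 + 134\right) \frac{1}{140} = 126 \cdot \frac{1}{140} = \frac{9}{10} \approx 0.9$)
$\left(360 + 1607\right) w = \left(360 + 1607\right) \frac{9}{10} = 1967 \cdot \frac{9}{10} = \frac{17703}{10}$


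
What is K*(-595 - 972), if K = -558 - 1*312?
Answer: 1363290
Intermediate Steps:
K = -870 (K = -558 - 312 = -870)
K*(-595 - 972) = -870*(-595 - 972) = -870*(-1567) = 1363290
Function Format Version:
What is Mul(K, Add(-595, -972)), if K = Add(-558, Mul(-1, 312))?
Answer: 1363290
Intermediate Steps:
K = -870 (K = Add(-558, -312) = -870)
Mul(K, Add(-595, -972)) = Mul(-870, Add(-595, -972)) = Mul(-870, -1567) = 1363290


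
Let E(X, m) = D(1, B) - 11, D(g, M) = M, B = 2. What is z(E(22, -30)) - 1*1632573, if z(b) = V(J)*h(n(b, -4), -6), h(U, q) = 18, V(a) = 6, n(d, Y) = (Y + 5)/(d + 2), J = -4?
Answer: -1632465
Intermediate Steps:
n(d, Y) = (5 + Y)/(2 + d)
E(X, m) = -9 (E(X, m) = 2 - 11 = -9)
z(b) = 108 (z(b) = 6*18 = 108)
z(E(22, -30)) - 1*1632573 = 108 - 1*1632573 = 108 - 1632573 = -1632465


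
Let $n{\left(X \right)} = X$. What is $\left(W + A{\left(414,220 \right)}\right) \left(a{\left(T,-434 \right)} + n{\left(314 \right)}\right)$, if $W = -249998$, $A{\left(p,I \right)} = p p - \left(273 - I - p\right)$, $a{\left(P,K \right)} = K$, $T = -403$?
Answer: $9388920$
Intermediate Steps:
$A{\left(p,I \right)} = -273 + I + p + p^{2}$ ($A{\left(p,I \right)} = p^{2} - \left(273 - I - p\right) = p^{2} + \left(-273 + I + p\right) = -273 + I + p + p^{2}$)
$\left(W + A{\left(414,220 \right)}\right) \left(a{\left(T,-434 \right)} + n{\left(314 \right)}\right) = \left(-249998 + \left(-273 + 220 + 414 + 414^{2}\right)\right) \left(-434 + 314\right) = \left(-249998 + \left(-273 + 220 + 414 + 171396\right)\right) \left(-120\right) = \left(-249998 + 171757\right) \left(-120\right) = \left(-78241\right) \left(-120\right) = 9388920$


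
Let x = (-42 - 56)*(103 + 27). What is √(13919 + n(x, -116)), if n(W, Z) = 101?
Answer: 2*√3505 ≈ 118.41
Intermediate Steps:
x = -12740 (x = -98*130 = -12740)
√(13919 + n(x, -116)) = √(13919 + 101) = √14020 = 2*√3505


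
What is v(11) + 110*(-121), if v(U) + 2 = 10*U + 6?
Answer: -13196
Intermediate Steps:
v(U) = 4 + 10*U (v(U) = -2 + (10*U + 6) = -2 + (6 + 10*U) = 4 + 10*U)
v(11) + 110*(-121) = (4 + 10*11) + 110*(-121) = (4 + 110) - 13310 = 114 - 13310 = -13196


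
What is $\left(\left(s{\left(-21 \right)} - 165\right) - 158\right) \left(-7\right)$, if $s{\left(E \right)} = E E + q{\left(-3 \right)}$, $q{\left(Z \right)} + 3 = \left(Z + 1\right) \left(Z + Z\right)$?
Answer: $-889$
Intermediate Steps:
$q{\left(Z \right)} = -3 + 2 Z \left(1 + Z\right)$ ($q{\left(Z \right)} = -3 + \left(Z + 1\right) \left(Z + Z\right) = -3 + \left(1 + Z\right) 2 Z = -3 + 2 Z \left(1 + Z\right)$)
$s{\left(E \right)} = 9 + E^{2}$ ($s{\left(E \right)} = E E + \left(-3 + 2 \left(-3\right) + 2 \left(-3\right)^{2}\right) = E^{2} - -9 = E^{2} + 9 = 9 + E^{2}$)
$\left(\left(s{\left(-21 \right)} - 165\right) - 158\right) \left(-7\right) = \left(\left(\left(9 + \left(-21\right)^{2}\right) - 165\right) - 158\right) \left(-7\right) = \left(\left(\left(9 + 441\right) - 165\right) - 158\right) \left(-7\right) = \left(\left(450 - 165\right) - 158\right) \left(-7\right) = \left(285 - 158\right) \left(-7\right) = 127 \left(-7\right) = -889$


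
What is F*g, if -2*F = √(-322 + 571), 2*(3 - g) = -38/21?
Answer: -41*√249/21 ≈ -30.808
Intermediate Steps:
g = 82/21 (g = 3 - (-19)/21 = 3 - ½*(-38/21) = 3 + 19/21 = 82/21 ≈ 3.9048)
F = -√249/2 (F = -√(-322 + 571)/2 = -√249/2 ≈ -7.8899)
F*g = -√249/2*(82/21) = -41*√249/21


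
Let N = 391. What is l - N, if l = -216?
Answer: -607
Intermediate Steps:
l - N = -216 - 1*391 = -216 - 391 = -607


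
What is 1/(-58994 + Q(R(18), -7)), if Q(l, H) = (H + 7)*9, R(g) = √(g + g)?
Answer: -1/58994 ≈ -1.6951e-5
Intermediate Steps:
R(g) = √2*√g (R(g) = √(2*g) = √2*√g)
Q(l, H) = 63 + 9*H (Q(l, H) = (7 + H)*9 = 63 + 9*H)
1/(-58994 + Q(R(18), -7)) = 1/(-58994 + (63 + 9*(-7))) = 1/(-58994 + (63 - 63)) = 1/(-58994 + 0) = 1/(-58994) = -1/58994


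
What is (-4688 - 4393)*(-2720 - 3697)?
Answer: 58272777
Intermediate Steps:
(-4688 - 4393)*(-2720 - 3697) = -9081*(-6417) = 58272777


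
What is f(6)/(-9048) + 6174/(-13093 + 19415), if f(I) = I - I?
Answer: 3087/3161 ≈ 0.97659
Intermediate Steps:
f(I) = 0
f(6)/(-9048) + 6174/(-13093 + 19415) = 0/(-9048) + 6174/(-13093 + 19415) = 0*(-1/9048) + 6174/6322 = 0 + 6174*(1/6322) = 0 + 3087/3161 = 3087/3161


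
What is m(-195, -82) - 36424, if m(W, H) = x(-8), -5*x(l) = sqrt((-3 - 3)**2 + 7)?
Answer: -36424 - sqrt(43)/5 ≈ -36425.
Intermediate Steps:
x(l) = -sqrt(43)/5 (x(l) = -sqrt((-3 - 3)**2 + 7)/5 = -sqrt((-6)**2 + 7)/5 = -sqrt(36 + 7)/5 = -sqrt(43)/5)
m(W, H) = -sqrt(43)/5
m(-195, -82) - 36424 = -sqrt(43)/5 - 36424 = -36424 - sqrt(43)/5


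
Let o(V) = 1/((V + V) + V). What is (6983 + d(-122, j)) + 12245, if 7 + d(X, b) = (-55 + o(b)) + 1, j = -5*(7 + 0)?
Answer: 2012534/105 ≈ 19167.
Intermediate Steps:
j = -35 (j = -5*7 = -35)
o(V) = 1/(3*V) (o(V) = 1/(2*V + V) = 1/(3*V))
d(X, b) = -61 + 1/(3*b) (d(X, b) = -7 + ((-55 + 1/(3*b)) + 1) = -7 + (-54 + 1/(3*b)) = -61 + 1/(3*b))
(6983 + d(-122, j)) + 12245 = (6983 + (-61 + (⅓)/(-35))) + 12245 = (6983 + (-61 + (⅓)*(-1/35))) + 12245 = (6983 + (-61 - 1/105)) + 12245 = (6983 - 6406/105) + 12245 = 726809/105 + 12245 = 2012534/105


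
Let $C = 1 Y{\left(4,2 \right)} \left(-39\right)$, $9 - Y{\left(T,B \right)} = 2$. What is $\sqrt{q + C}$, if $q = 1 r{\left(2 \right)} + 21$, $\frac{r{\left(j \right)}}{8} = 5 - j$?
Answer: $2 i \sqrt{57} \approx 15.1 i$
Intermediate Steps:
$Y{\left(T,B \right)} = 7$ ($Y{\left(T,B \right)} = 9 - 2 = 7$)
$r{\left(j \right)} = 40 - 8 j$ ($r{\left(j \right)} = 8 \left(5 - j\right) = 40 - 8 j$)
$q = 45$ ($q = 1 \left(40 - 16\right) + 21 = 1 \cdot 24 + 21 = 24 + 21 = 45$)
$C = -273$ ($C = 1 \cdot 7 \left(-39\right) = 7 \left(-39\right) = -273$)
$\sqrt{q + C} = \sqrt{45 - 273} = \sqrt{-228} = 2 i \sqrt{57}$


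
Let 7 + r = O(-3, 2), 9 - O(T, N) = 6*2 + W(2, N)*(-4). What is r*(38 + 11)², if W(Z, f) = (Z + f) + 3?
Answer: 43218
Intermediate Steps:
W(Z, f) = 3 + Z + f
O(T, N) = 17 + 4*N (O(T, N) = 9 - (6*2 + (3 + 2 + N)*(-4)) = 9 - (12 + (5 + N)*(-4)) = 9 - (12 + (-20 - 4*N)) = 9 - (-8 - 4*N) = 9 + (8 + 4*N) = 17 + 4*N)
r = 18 (r = -7 + (17 + 4*2) = -7 + (17 + 8) = -7 + 25 = 18)
r*(38 + 11)² = 18*(38 + 11)² = 18*49² = 18*2401 = 43218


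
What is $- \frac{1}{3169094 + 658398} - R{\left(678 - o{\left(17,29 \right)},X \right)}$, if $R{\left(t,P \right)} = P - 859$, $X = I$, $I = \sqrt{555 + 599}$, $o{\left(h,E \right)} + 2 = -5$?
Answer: $\frac{3287815627}{3827492} - \sqrt{1154} \approx 825.03$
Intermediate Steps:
$o{\left(h,E \right)} = -7$ ($o{\left(h,E \right)} = -2 - 5 = -7$)
$I = \sqrt{1154} \approx 33.971$
$X = \sqrt{1154} \approx 33.971$
$R{\left(t,P \right)} = -859 + P$
$- \frac{1}{3169094 + 658398} - R{\left(678 - o{\left(17,29 \right)},X \right)} = - \frac{1}{3169094 + 658398} - \left(-859 + \sqrt{1154}\right) = - \frac{1}{3827492} + \left(859 - \sqrt{1154}\right) = \frac{3287815627}{3827492} - \sqrt{1154}$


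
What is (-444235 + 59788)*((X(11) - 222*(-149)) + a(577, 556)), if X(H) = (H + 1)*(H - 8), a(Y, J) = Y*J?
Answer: -136065788922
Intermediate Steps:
a(Y, J) = J*Y
X(H) = (1 + H)*(-8 + H)
(-444235 + 59788)*((X(11) - 222*(-149)) + a(577, 556)) = (-444235 + 59788)*(((-8 + 11² - 7*11) - 222*(-149)) + 556*577) = -384447*(((-8 + 121 - 77) + 33078) + 320812) = -384447*((36 + 33078) + 320812) = -384447*(33114 + 320812) = -384447*353926 = -136065788922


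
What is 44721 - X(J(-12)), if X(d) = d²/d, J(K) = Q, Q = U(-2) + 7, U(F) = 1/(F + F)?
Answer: 178857/4 ≈ 44714.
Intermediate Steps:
U(F) = 1/(2*F)
Q = 27/4 (Q = (½)/(-2) + 7 = (½)*(-½) + 7 = -¼ + 7 = 27/4 ≈ 6.7500)
J(K) = 27/4
X(d) = d
44721 - X(J(-12)) = 44721 - 1*27/4 = 44721 - 27/4 = 178857/4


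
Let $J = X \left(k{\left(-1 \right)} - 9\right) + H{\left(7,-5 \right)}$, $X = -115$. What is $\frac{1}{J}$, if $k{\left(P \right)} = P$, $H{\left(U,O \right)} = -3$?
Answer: $\frac{1}{1147} \approx 0.00087184$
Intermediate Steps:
$J = 1147$ ($J = - 115 \left(-1 - 9\right) - 3 = \left(-115\right) \left(-10\right) - 3 = 1150 - 3 = 1147$)
$\frac{1}{J} = \frac{1}{1147}$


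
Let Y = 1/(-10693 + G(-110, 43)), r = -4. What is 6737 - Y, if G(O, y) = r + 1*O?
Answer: 72806760/10807 ≈ 6737.0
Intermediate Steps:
G(O, y) = -4 + O (G(O, y) = -4 + 1*O = -4 + O)
Y = -1/10807 (Y = 1/(-10693 + (-4 - 110)) = 1/(-10693 - 114) = 1/(-10807) = -1/10807 ≈ -9.2533e-5)
6737 - Y = 6737 - 1*(-1/10807) = 6737 + 1/10807 = 72806760/10807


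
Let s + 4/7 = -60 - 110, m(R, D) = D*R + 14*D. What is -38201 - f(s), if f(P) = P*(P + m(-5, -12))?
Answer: -4200149/49 ≈ -85717.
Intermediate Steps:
m(R, D) = 14*D + D*R
s = -1194/7 (s = -4/7 + (-60 - 110) = -4/7 - 170 = -1194/7 ≈ -170.57)
f(P) = P*(-108 + P) (f(P) = P*(P - 12*(14 - 5)) = P*(P - 12*9) = P*(P - 108) = P*(-108 + P))
-38201 - f(s) = -38201 - (-1194)*(-108 - 1194/7)/7 = -38201 - (-1194)*(-1950)/(7*7) = -38201 - 1*2328300/49 = -38201 - 2328300/49 = -4200149/49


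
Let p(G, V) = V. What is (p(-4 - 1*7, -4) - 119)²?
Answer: 15129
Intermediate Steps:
(p(-4 - 1*7, -4) - 119)² = (-4 - 119)² = (-123)² = 15129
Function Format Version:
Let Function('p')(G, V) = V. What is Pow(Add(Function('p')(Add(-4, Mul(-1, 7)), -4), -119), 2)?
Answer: 15129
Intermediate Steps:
Pow(Add(Function('p')(Add(-4, Mul(-1, 7)), -4), -119), 2) = Pow(Add(-4, -119), 2) = Pow(-123, 2) = 15129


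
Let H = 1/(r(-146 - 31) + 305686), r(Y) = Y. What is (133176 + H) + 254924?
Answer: 118568042901/305509 ≈ 3.8810e+5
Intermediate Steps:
H = 1/305509 (H = 1/((-146 - 31) + 305686) = 1/(-177 + 305686) = 1/305509 ≈ 3.2732e-6)
(133176 + H) + 254924 = (133176 + 1/305509) + 254924 = 40686466585/305509 + 254924 = 118568042901/305509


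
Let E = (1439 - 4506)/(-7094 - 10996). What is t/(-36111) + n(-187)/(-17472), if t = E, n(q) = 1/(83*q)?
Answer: -138510790519/29524948697724480 ≈ -4.6913e-6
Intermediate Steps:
n(q) = 1/(83*q)
E = 3067/18090 (E = -3067/(-18090) = -3067*(-1/18090) = 3067/18090 ≈ 0.16954)
t = 3067/18090 ≈ 0.16954
t/(-36111) + n(-187)/(-17472) = (3067/18090)/(-36111) + ((1/83)/(-187))/(-17472) = (3067/18090)*(-1/36111) + ((1/83)*(-1/187))*(-1/17472) = -3067/653247990 - 1/15521*(-1/17472) = -3067/653247990 + 1/271182912 = -138510790519/29524948697724480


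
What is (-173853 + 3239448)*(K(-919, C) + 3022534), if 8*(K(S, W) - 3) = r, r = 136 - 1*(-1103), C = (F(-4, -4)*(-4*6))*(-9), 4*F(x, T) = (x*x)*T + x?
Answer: 74130792788325/8 ≈ 9.2663e+12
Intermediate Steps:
F(x, T) = x/4 + T*x**2/4 (F(x, T) = ((x*x)*T + x)/4 = (x**2*T + x)/4 = (T*x**2 + x)/4 = (x + T*x**2)/4 = x/4 + T*x**2/4)
C = -3672 (C = (((1/4)*(-4)*(1 - 4*(-4)))*(-4*6))*(-9) = (((1/4)*(-4)*(1 + 16))*(-24))*(-9) = (((1/4)*(-4)*17)*(-24))*(-9) = -17*(-24)*(-9) = 408*(-9) = -3672)
r = 1239 (r = 136 + 1103 = 1239)
K(S, W) = 1263/8 (K(S, W) = 3 + (1/8)*1239 = 3 + 1239/8 = 1263/8)
(-173853 + 3239448)*(K(-919, C) + 3022534) = (-173853 + 3239448)*(1263/8 + 3022534) = 3065595*(24181535/8) = 74130792788325/8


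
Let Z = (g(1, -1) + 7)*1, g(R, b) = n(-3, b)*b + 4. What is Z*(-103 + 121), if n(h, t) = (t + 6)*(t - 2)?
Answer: 468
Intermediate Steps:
n(h, t) = (-2 + t)*(6 + t) (n(h, t) = (6 + t)*(-2 + t) = (-2 + t)*(6 + t))
g(R, b) = 4 + b*(-12 + b² + 4*b) (g(R, b) = (-12 + b² + 4*b)*b + 4 = b*(-12 + b² + 4*b) + 4 = 4 + b*(-12 + b² + 4*b))
Z = 26 (Z = ((4 - (-12 + (-1)² + 4*(-1))) + 7)*1 = ((4 - (-12 + 1 - 4)) + 7)*1 = ((4 - 1*(-15)) + 7)*1 = ((4 + 15) + 7)*1 = (19 + 7)*1 = 26*1 = 26)
Z*(-103 + 121) = 26*(-103 + 121) = 26*18 = 468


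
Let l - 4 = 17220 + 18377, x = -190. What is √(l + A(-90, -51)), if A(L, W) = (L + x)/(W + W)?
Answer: √92605341/51 ≈ 188.69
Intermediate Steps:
A(L, W) = (-190 + L)/(2*W) (A(L, W) = (L - 190)/(W + W) = (-190 + L)/((2*W)) = (-190 + L)*(1/(2*W)) = (-190 + L)/(2*W))
l = 35601 (l = 4 + (17220 + 18377) = 4 + 35597 = 35601)
√(l + A(-90, -51)) = √(35601 + (½)*(-190 - 90)/(-51)) = √(35601 + (½)*(-1/51)*(-280)) = √(35601 + 140/51) = √(1815791/51) = √92605341/51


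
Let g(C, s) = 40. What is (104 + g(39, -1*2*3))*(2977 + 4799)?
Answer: 1119744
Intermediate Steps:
(104 + g(39, -1*2*3))*(2977 + 4799) = (104 + 40)*(2977 + 4799) = 144*7776 = 1119744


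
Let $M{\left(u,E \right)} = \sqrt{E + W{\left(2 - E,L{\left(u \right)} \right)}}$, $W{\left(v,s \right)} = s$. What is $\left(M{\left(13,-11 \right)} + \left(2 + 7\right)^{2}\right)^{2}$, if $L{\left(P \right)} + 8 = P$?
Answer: $\left(81 + i \sqrt{6}\right)^{2} \approx 6555.0 + 396.82 i$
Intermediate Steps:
$L{\left(P \right)} = -8 + P$
$M{\left(u,E \right)} = \sqrt{-8 + E + u}$ ($M{\left(u,E \right)} = \sqrt{E + \left(-8 + u\right)} = \sqrt{-8 + E + u}$)
$\left(M{\left(13,-11 \right)} + \left(2 + 7\right)^{2}\right)^{2} = \left(\sqrt{-8 - 11 + 13} + \left(2 + 7\right)^{2}\right)^{2} = \left(\sqrt{-6} + 9^{2}\right)^{2} = \left(i \sqrt{6} + 81\right)^{2} = \left(81 + i \sqrt{6}\right)^{2}$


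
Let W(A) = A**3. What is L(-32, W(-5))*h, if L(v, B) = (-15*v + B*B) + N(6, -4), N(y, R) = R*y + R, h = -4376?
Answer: -70352952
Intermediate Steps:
N(y, R) = R + R*y
L(v, B) = -28 + B**2 - 15*v (L(v, B) = (-15*v + B*B) - 4*(1 + 6) = (-15*v + B**2) - 4*7 = (B**2 - 15*v) - 28 = -28 + B**2 - 15*v)
L(-32, W(-5))*h = (-28 + ((-5)**3)**2 - 15*(-32))*(-4376) = (-28 + (-125)**2 + 480)*(-4376) = (-28 + 15625 + 480)*(-4376) = 16077*(-4376) = -70352952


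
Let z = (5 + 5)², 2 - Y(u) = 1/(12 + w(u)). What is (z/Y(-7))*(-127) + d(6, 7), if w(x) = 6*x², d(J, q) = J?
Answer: -3882534/611 ≈ -6354.4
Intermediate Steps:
Y(u) = 2 - 1/(12 + 6*u²)
z = 100 (z = 10² = 100)
(z/Y(-7))*(-127) + d(6, 7) = (100/(((23 + 12*(-7)²)/(6*(2 + (-7)²)))))*(-127) + 6 = (100/(((23 + 12*49)/(6*(2 + 49)))))*(-127) + 6 = (100/(((⅙)*(23 + 588)/51)))*(-127) + 6 = (100/(((⅙)*(1/51)*611)))*(-127) + 6 = (100/(611/306))*(-127) + 6 = (100*(306/611))*(-127) + 6 = (30600/611)*(-127) + 6 = -3886200/611 + 6 = -3882534/611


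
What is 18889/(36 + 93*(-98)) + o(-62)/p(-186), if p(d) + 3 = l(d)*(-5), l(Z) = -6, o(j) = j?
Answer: -357613/81702 ≈ -4.3770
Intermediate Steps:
p(d) = 27 (p(d) = -3 - 6*(-5) = -3 + 30 = 27)
18889/(36 + 93*(-98)) + o(-62)/p(-186) = 18889/(36 + 93*(-98)) - 62/27 = 18889/(36 - 9114) - 62*1/27 = 18889/(-9078) - 62/27 = 18889*(-1/9078) - 62/27 = -18889/9078 - 62/27 = -357613/81702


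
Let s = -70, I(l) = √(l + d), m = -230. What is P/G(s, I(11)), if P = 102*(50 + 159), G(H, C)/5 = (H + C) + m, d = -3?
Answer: -159885/11249 - 10659*√2/112490 ≈ -14.347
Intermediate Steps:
I(l) = √(-3 + l) (I(l) = √(l - 3) = √(-3 + l))
G(H, C) = -1150 + 5*C + 5*H (G(H, C) = 5*((H + C) - 230) = 5*((C + H) - 230) = 5*(-230 + C + H) = -1150 + 5*C + 5*H)
P = 21318 (P = 102*209 = 21318)
P/G(s, I(11)) = 21318/(-1150 + 5*√(-3 + 11) + 5*(-70)) = 21318/(-1150 + 5*√8 - 350) = 21318/(-1150 + 5*(2*√2) - 350) = 21318/(-1150 + 10*√2 - 350) = 21318/(-1500 + 10*√2)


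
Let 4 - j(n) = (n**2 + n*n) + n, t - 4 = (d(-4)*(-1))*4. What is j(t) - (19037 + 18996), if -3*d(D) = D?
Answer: -342281/9 ≈ -38031.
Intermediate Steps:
d(D) = -D/3
t = -4/3 (t = 4 + (-1/3*(-4)*(-1))*4 = 4 + ((4/3)*(-1))*4 = 4 - 4/3*4 = 4 - 16/3 = -4/3 ≈ -1.3333)
j(n) = 4 - n - 2*n**2 (j(n) = 4 - ((n**2 + n*n) + n) = 4 - ((n**2 + n**2) + n) = 4 - (2*n**2 + n) = 4 - (n + 2*n**2) = 4 + (-n - 2*n**2) = 4 - n - 2*n**2)
j(t) - (19037 + 18996) = (4 - 1*(-4/3) - 2*(-4/3)**2) - (19037 + 18996) = (4 + 4/3 - 2*16/9) - 1*38033 = (4 + 4/3 - 32/9) - 38033 = 16/9 - 38033 = -342281/9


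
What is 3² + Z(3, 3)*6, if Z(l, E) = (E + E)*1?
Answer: 45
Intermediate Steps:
Z(l, E) = 2*E (Z(l, E) = (2*E)*1 = 2*E)
3² + Z(3, 3)*6 = 3² + (2*3)*6 = 9 + 6*6 = 9 + 36 = 45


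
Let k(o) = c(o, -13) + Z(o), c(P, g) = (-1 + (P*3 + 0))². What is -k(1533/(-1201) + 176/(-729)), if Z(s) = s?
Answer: -2497634911003/85172336649 ≈ -29.324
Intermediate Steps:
c(P, g) = (-1 + 3*P)² (c(P, g) = (-1 + (3*P + 0))² = (-1 + 3*P)²)
k(o) = o + (-1 + 3*o)² (k(o) = (-1 + 3*o)² + o = o + (-1 + 3*o)²)
-k(1533/(-1201) + 176/(-729)) = -((1533/(-1201) + 176/(-729)) + (-1 + 3*(1533/(-1201) + 176/(-729)))²) = -((1533*(-1/1201) + 176*(-1/729)) + (-1 + 3*(1533*(-1/1201) + 176*(-1/729)))²) = -((-1533/1201 - 176/729) + (-1 + 3*(-1533/1201 - 176/729))²) = -(-1328933/875529 + (-1 + 3*(-1328933/875529))²) = -(-1328933/875529 + (-1 - 1328933/291843)²) = -(-1328933/875529 + (-1620776/291843)²) = -(-1328933/875529 + 2626914842176/85172336649) = -1*2497634911003/85172336649 = -2497634911003/85172336649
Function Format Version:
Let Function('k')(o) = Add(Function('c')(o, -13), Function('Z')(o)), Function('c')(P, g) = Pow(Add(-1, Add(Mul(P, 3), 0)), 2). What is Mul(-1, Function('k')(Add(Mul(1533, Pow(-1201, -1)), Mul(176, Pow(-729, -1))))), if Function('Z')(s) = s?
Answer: Rational(-2497634911003, 85172336649) ≈ -29.324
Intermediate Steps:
Function('c')(P, g) = Pow(Add(-1, Mul(3, P)), 2) (Function('c')(P, g) = Pow(Add(-1, Add(Mul(3, P), 0)), 2) = Pow(Add(-1, Mul(3, P)), 2))
Function('k')(o) = Add(o, Pow(Add(-1, Mul(3, o)), 2)) (Function('k')(o) = Add(Pow(Add(-1, Mul(3, o)), 2), o) = Add(o, Pow(Add(-1, Mul(3, o)), 2)))
Mul(-1, Function('k')(Add(Mul(1533, Pow(-1201, -1)), Mul(176, Pow(-729, -1))))) = Mul(-1, Add(Add(Mul(1533, Pow(-1201, -1)), Mul(176, Pow(-729, -1))), Pow(Add(-1, Mul(3, Add(Mul(1533, Pow(-1201, -1)), Mul(176, Pow(-729, -1))))), 2))) = Mul(-1, Add(Add(Mul(1533, Rational(-1, 1201)), Mul(176, Rational(-1, 729))), Pow(Add(-1, Mul(3, Add(Mul(1533, Rational(-1, 1201)), Mul(176, Rational(-1, 729))))), 2))) = Mul(-1, Add(Add(Rational(-1533, 1201), Rational(-176, 729)), Pow(Add(-1, Mul(3, Add(Rational(-1533, 1201), Rational(-176, 729)))), 2))) = Mul(-1, Add(Rational(-1328933, 875529), Pow(Add(-1, Mul(3, Rational(-1328933, 875529))), 2))) = Mul(-1, Add(Rational(-1328933, 875529), Pow(Add(-1, Rational(-1328933, 291843)), 2))) = Mul(-1, Add(Rational(-1328933, 875529), Pow(Rational(-1620776, 291843), 2))) = Mul(-1, Add(Rational(-1328933, 875529), Rational(2626914842176, 85172336649))) = Mul(-1, Rational(2497634911003, 85172336649)) = Rational(-2497634911003, 85172336649)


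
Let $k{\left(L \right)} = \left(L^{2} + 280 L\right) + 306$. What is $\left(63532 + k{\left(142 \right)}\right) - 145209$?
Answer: $-21447$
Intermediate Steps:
$k{\left(L \right)} = 306 + L^{2} + 280 L$
$\left(63532 + k{\left(142 \right)}\right) - 145209 = \left(63532 + \left(306 + 142^{2} + 280 \cdot 142\right)\right) - 145209 = \left(63532 + \left(306 + 20164 + 39760\right)\right) - 145209 = \left(63532 + 60230\right) - 145209 = 123762 - 145209 = -21447$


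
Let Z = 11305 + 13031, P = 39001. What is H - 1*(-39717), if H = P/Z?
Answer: 966591913/24336 ≈ 39719.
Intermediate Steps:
Z = 24336
H = 39001/24336 ≈ 1.6026
H - 1*(-39717) = 39001/24336 - 1*(-39717) = 39001/24336 + 39717 = 966591913/24336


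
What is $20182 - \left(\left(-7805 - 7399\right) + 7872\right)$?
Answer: $27514$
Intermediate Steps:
$20182 - \left(\left(-7805 - 7399\right) + 7872\right) = 20182 - \left(-15204 + 7872\right) = 20182 - -7332 = 20182 + 7332 = 27514$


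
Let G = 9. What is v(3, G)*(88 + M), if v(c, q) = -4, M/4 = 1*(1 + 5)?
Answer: -448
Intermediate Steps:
M = 24 (M = 4*(1*(1 + 5)) = 4*(1*6) = 4*6 = 24)
v(3, G)*(88 + M) = -4*(88 + 24) = -4*112 = -448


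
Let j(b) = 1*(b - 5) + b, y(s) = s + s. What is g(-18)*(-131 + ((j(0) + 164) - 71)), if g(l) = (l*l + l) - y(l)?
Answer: -14706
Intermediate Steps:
y(s) = 2*s
g(l) = l² - l (g(l) = (l*l + l) - 2*l = (l² + l) - 2*l = (l + l²) - 2*l = l² - l)
j(b) = -5 + 2*b (j(b) = 1*(-5 + b) + b = (-5 + b) + b = -5 + 2*b)
g(-18)*(-131 + ((j(0) + 164) - 71)) = (-18*(-1 - 18))*(-131 + (((-5 + 2*0) + 164) - 71)) = (-18*(-19))*(-131 + (((-5 + 0) + 164) - 71)) = 342*(-131 + ((-5 + 164) - 71)) = 342*(-131 + (159 - 71)) = 342*(-131 + 88) = 342*(-43) = -14706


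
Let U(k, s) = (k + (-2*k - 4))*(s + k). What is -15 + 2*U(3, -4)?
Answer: -1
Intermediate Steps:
U(k, s) = (-4 - k)*(k + s) (U(k, s) = (k + (-4 - 2*k))*(k + s) = (-4 - k)*(k + s))
-15 + 2*U(3, -4) = -15 + 2*(-1*3**2 - 4*3 - 4*(-4) - 1*3*(-4)) = -15 + 2*(-1*9 - 12 + 16 + 12) = -15 + 2*(-9 - 12 + 16 + 12) = -15 + 2*7 = -15 + 14 = -1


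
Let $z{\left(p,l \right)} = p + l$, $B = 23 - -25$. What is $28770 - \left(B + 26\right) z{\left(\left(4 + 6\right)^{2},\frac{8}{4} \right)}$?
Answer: $21222$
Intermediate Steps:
$B = 48$ ($B = 23 + 25 = 48$)
$z{\left(p,l \right)} = l + p$
$28770 - \left(B + 26\right) z{\left(\left(4 + 6\right)^{2},\frac{8}{4} \right)} = 28770 - \left(48 + 26\right) \left(\frac{8}{4} + \left(4 + 6\right)^{2}\right) = 28770 - 74 \left(8 \cdot \frac{1}{4} + 10^{2}\right) = 28770 - 74 \left(2 + 100\right) = 28770 - 74 \cdot 102 = 28770 - 7548 = 21222$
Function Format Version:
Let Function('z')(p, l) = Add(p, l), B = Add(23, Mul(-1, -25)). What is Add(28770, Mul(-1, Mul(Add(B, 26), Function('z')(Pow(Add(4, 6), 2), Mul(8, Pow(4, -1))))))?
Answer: 21222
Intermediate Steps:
B = 48 (B = Add(23, 25) = 48)
Function('z')(p, l) = Add(l, p)
Add(28770, Mul(-1, Mul(Add(B, 26), Function('z')(Pow(Add(4, 6), 2), Mul(8, Pow(4, -1)))))) = Add(28770, Mul(-1, Mul(Add(48, 26), Add(Mul(8, Pow(4, -1)), Pow(Add(4, 6), 2))))) = Add(28770, Mul(-1, Mul(74, Add(Mul(8, Rational(1, 4)), Pow(10, 2))))) = Add(28770, Mul(-1, Mul(74, Add(2, 100)))) = Add(28770, Mul(-1, Mul(74, 102))) = Add(28770, Mul(-1, 7548)) = Add(28770, -7548) = 21222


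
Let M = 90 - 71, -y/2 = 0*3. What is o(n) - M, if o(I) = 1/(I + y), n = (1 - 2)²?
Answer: -18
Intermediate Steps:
y = 0 (y = -0*3 = -2*0 = 0)
M = 19
n = 1 (n = (-1)² = 1)
o(I) = 1/I (o(I) = 1/(I + 0) = 1/I)
o(n) - M = 1/1 - 1*19 = 1 - 19 = -18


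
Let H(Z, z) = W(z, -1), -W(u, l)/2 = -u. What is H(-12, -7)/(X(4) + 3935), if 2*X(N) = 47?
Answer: -4/1131 ≈ -0.0035367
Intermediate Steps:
X(N) = 47/2 (X(N) = (½)*47 = 47/2)
W(u, l) = 2*u (W(u, l) = -(-2)*u = 2*u)
H(Z, z) = 2*z
H(-12, -7)/(X(4) + 3935) = (2*(-7))/(47/2 + 3935) = -14/7917/2 = -14*2/7917 = -4/1131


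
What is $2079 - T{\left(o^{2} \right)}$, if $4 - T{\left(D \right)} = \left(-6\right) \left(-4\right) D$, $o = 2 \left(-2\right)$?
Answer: $2459$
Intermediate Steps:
$o = -4$
$T{\left(D \right)} = 4 - 24 D$ ($T{\left(D \right)} = 4 - \left(-6\right) \left(-4\right) D = 4 - 24 D$)
$2079 - T{\left(o^{2} \right)} = 2079 - \left(4 - 24 \left(-4\right)^{2}\right) = 2079 - \left(4 - 384\right) = 2079 - -380 = 2079 + 380 = 2459$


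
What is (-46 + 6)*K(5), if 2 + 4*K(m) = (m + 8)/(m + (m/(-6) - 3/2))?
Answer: -115/4 ≈ -28.750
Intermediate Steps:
K(m) = -½ + (8 + m)/(4*(-3/2 + 5*m/6)) (K(m) = -½ + ((m + 8)/(m + (m/(-6) - 3/2)))/4 = -½ + ((8 + m)/(m + (m*(-⅙) - 3*½)))/4 = -½ + ((8 + m)/(m + (-m/6 - 3/2)))/4 = -½ + ((8 + m)/(m + (-3/2 - m/6)))/4 = -½ + ((8 + m)/(-3/2 + 5*m/6))/4 = -½ + (8 + m)/(4*(-3/2 + 5*m/6)))
(-46 + 6)*K(5) = (-46 + 6)*((33 - 2*5)/(2*(-9 + 5*5))) = -20*(33 - 10)/(-9 + 25) = -20*23/16 = -40*23/32 = -115/4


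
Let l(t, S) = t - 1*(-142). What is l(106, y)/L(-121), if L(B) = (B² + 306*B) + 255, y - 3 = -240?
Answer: -124/11065 ≈ -0.011207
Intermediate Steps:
y = -237 (y = 3 - 240 = -237)
l(t, S) = 142 + t (l(t, S) = t + 142 = 142 + t)
L(B) = 255 + B² + 306*B
l(106, y)/L(-121) = (142 + 106)/(255 + (-121)² + 306*(-121)) = 248/(255 + 14641 - 37026) = 248/(-22130) = 248*(-1/22130) = -124/11065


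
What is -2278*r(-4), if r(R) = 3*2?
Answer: -13668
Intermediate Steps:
r(R) = 6
-2278*r(-4) = -2278*6 = -13668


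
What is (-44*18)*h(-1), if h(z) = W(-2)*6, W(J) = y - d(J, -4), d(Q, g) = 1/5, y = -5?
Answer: 123552/5 ≈ 24710.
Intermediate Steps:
d(Q, g) = 1/5
W(J) = -26/5 (W(J) = -5 - 1*1/5 = -5 - 1/5 = -26/5)
h(z) = -156/5 (h(z) = -26/5*6 = -156/5)
(-44*18)*h(-1) = -44*18*(-156/5) = -792*(-156/5) = 123552/5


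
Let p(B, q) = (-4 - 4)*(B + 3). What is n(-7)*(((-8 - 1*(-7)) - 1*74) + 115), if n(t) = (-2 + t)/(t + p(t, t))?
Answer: -72/5 ≈ -14.400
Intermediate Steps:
p(B, q) = -24 - 8*B (p(B, q) = -8*(3 + B) = -24 - 8*B)
n(t) = (-2 + t)/(-24 - 7*t) (n(t) = (-2 + t)/(t + (-24 - 8*t)) = (-2 + t)/(-24 - 7*t))
n(-7)*(((-8 - 1*(-7)) - 1*74) + 115) = ((2 - 1*(-7))/(24 + 7*(-7)))*(((-8 - 1*(-7)) - 1*74) + 115) = ((2 + 7)/(24 - 49))*(((-8 + 7) - 74) + 115) = (9/(-25))*((-1 - 74) + 115) = (-1/25*9)*(-75 + 115) = -9/25*40 = -72/5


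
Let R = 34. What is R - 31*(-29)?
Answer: 933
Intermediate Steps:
R - 31*(-29) = 34 - 31*(-29) = 34 + 899 = 933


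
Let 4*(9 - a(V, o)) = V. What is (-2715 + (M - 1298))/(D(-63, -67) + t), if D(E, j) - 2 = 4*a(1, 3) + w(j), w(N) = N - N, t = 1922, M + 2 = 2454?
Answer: -1561/1959 ≈ -0.79683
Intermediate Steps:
a(V, o) = 9 - V/4
M = 2452 (M = -2 + 2454 = 2452)
w(N) = 0
D(E, j) = 37 (D(E, j) = 2 + (4*(9 - ¼*1) + 0) = 2 + (4*(9 - ¼) + 0) = 2 + (4*(35/4) + 0) = 2 + (35 + 0) = 2 + 35 = 37)
(-2715 + (M - 1298))/(D(-63, -67) + t) = (-2715 + (2452 - 1298))/(37 + 1922) = (-2715 + 1154)/1959 = -1561*1/1959 = -1561/1959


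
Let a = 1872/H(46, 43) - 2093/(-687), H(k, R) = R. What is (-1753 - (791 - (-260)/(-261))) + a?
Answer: -6415972747/2570067 ≈ -2496.4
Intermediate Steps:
a = 1376063/29541 (a = 1872/43 - 2093/(-687) = 1872*(1/43) - 2093*(-1/687) = 1872/43 + 2093/687 = 1376063/29541 ≈ 46.581)
(-1753 - (791 - (-260)/(-261))) + a = (-1753 - (791 - (-260)/(-261))) + 1376063/29541 = (-1753 - (791 - (-260)*(-1)/261)) + 1376063/29541 = (-1753 - (791 - 1*260/261)) + 1376063/29541 = (-1753 - (791 - 260/261)) + 1376063/29541 = (-1753 - 1*206191/261) + 1376063/29541 = (-1753 - 206191/261) + 1376063/29541 = -663724/261 + 1376063/29541 = -6415972747/2570067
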